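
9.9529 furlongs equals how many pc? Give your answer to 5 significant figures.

1 furlong = 6.51941 × 10^-15 parsecs.
So 9.9529 × 6.51941 × 10^-15 ≈ 6.4887 × 10^-14 pc.

6.4887 × 10^-14 pc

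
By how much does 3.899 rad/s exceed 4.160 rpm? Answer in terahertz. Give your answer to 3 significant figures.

5.51 × 10^-13 terahertz

3.899 rad/s = 6.20545 × 10^-13 THz and 4.160 rpm = 6.93333 × 10^-14 THz.
6.20545 × 10^-13 − 6.93333 × 10^-14 ≈ 5.51 × 10^-13 THz.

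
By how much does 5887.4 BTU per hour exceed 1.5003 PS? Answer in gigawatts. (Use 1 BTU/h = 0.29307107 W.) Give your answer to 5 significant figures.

6.2196 × 10^-7 GW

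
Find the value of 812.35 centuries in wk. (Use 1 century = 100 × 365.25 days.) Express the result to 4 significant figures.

4.239 × 10^6 wk

1 century = 5217.86 weeks.
Then 812.35 × 5217.86 ≈ 4.239 × 10^6 wk.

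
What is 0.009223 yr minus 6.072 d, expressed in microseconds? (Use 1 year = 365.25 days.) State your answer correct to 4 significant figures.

0.009223 yr = 2.91056 × 10^11 μs and 6.072 d = 5.24621 × 10^11 μs.
2.91056 × 10^11 − 5.24621 × 10^11 ≈ -2.336 × 10^11 μs.

-2.336 × 10^11 microseconds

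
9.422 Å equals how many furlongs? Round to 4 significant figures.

4.684 × 10^-12 furlong

1 Å = 4.97097 × 10^-13 furlongs.
9.422 × 4.97097 × 10^-13 ≈ 4.684 × 10^-12 furlong.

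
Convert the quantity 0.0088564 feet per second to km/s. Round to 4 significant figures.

2.699e-6 km/s

1 foot per second = 0.000304800 km/s.
Then 0.0088564 × 0.000304800 ≈ 2.699e-6 km/s.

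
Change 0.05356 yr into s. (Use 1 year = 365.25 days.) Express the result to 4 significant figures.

1 year = 3.15576 × 10^7 seconds.
Then 0.05356 × 3.15576 × 10^7 ≈ 1.690 × 10^6 s.

1.690 × 10^6 s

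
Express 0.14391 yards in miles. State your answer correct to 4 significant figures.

8.177e-5 miles

1 yd = 0.000568182 miles.
0.14391 × 0.000568182 ≈ 8.177e-5 mi.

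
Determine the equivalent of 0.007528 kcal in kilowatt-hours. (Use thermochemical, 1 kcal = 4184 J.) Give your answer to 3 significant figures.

1 kilocalorie = 0.00116222 kWh.
So 0.007528 × 0.00116222 ≈ 8.75e-6 kWh.

8.75e-6 kilowatt-hours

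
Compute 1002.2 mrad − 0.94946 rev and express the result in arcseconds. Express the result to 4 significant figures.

1002.2 mrad = 206719 arcsec and 0.94946 rev = 1.23050e+6 arcsec.
206719 − 1.23050e+6 ≈ -1.024e+6 arcsec.

-1.024e+6 arcseconds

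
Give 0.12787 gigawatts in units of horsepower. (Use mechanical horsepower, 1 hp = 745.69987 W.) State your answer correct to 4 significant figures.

171500 horsepower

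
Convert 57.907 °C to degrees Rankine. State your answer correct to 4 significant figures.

°R = (°C + 273.15) × 9/5.
Applying the formula gives 595.9 °R.

595.9 °R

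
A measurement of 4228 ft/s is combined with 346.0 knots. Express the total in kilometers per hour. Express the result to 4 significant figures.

5280 km/h

4228 ft/s = 4639.30 km/h and 346.0 kn = 640.792 km/h.
4639.30 + 640.792 ≈ 5280 km/h.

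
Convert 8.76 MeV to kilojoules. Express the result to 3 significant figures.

1.40 × 10^-15 kJ

1 MeV = 1.60218 × 10^-16 kJ.
Thus 8.76 × 1.60218 × 10^-16 ≈ 1.40 × 10^-15 kJ.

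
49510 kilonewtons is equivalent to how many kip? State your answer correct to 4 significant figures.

1 kilonewton = 0.224809 kip.
Thus 49510 × 0.224809 ≈ 11130 kip.

11130 kips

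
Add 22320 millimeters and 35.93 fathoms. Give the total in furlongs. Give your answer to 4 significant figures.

22320 mm = 0.110952 furlong and 35.93 fathom = 0.326636 furlong.
0.110952 + 0.326636 ≈ 0.4376 furlong.

0.4376 furlong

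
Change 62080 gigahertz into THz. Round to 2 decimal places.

62.08 terahertz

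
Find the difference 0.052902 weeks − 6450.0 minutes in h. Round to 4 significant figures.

0.052902 wk = 8.88754 h and 6450.0 min = 107.500 h.
8.88754 − 107.500 ≈ -98.61 h.

-98.61 hours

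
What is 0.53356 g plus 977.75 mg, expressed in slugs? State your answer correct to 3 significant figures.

0.000104 slugs

0.53356 g = 3.65605 × 10^-5 slug and 977.75 mg = 6.69972 × 10^-5 slug.
3.65605 × 10^-5 + 6.69972 × 10^-5 ≈ 0.000104 slug.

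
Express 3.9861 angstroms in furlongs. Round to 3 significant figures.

1.98e-12 furlongs

1 Å = 4.97097e-13 furlong.
Then 3.9861 × 4.97097e-13 ≈ 1.98e-12 furlong.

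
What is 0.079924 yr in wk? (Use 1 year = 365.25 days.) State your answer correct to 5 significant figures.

4.1703 wk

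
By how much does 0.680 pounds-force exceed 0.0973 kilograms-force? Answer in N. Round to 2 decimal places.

0.680 lbf = 3.02479 N and 0.0973 kgf = 0.954187 N.
3.02479 − 0.954187 ≈ 2.07 N.

2.07 newtons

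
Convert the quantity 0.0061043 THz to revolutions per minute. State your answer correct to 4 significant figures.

1 THz = 6.00000e+13 revolutions per minute.
Then 0.0061043 × 6.00000e+13 ≈ 3.663e+11 rpm.

3.663e+11 revolutions per minute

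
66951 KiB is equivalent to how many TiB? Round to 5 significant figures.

1 KiB = 9.31323 × 10^-10 TiB.
So 66951 × 9.31323 × 10^-10 ≈ 6.2353 × 10^-5 TiB.

6.2353 × 10^-5 tebibytes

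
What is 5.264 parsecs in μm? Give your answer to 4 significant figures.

1 parsec = 3.08568 × 10^22 μm.
Thus 5.264 × 3.08568 × 10^22 ≈ 1.624 × 10^23 μm.

1.624 × 10^23 μm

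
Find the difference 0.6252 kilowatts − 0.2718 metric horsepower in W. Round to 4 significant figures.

0.6252 kW = 625.200 W and 0.2718 PS = 199.909 W.
625.200 − 199.909 ≈ 425.3 W.

425.3 watts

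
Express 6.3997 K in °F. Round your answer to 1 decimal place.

K = (°F + 459.67) × 5/9.
Applying the formula gives -448.2 °F.

-448.2 °F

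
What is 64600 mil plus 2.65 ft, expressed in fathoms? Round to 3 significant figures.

64600 mil = 0.897222 fathom and 2.65 ft = 0.441667 fathom.
0.897222 + 0.441667 ≈ 1.34 fathom.

1.34 fathom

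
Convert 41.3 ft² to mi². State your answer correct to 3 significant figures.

1 square foot = 3.58701 × 10^-8 mi².
So 41.3 × 3.58701 × 10^-8 ≈ 1.48 × 10^-6 mi².

1.48 × 10^-6 mi²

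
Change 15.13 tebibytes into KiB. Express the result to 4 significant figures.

1.625e+10 KiB

1 TiB = 1.07374e+9 kibibytes.
15.13 × 1.07374e+9 ≈ 1.625e+10 KiB.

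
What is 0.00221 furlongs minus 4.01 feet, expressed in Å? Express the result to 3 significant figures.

0.00221 furlong = 4.44581 × 10^9 Å and 4.01 ft = 1.22225 × 10^10 Å.
4.44581 × 10^9 − 1.22225 × 10^10 ≈ -7.78 × 10^9 Å.

-7.78 × 10^9 Å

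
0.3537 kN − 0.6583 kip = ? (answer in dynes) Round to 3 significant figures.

0.3537 kN = 3.53700 × 10^7 dyn and 0.6583 kip = 2.92826 × 10^8 dyn.
3.53700 × 10^7 − 2.92826 × 10^8 ≈ -2.57 × 10^8 dyn.

-2.57 × 10^8 dynes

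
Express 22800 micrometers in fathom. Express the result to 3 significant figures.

0.0125 fathom

1 micrometer = 5.46807e-7 fathoms.
22800 × 5.46807e-7 ≈ 0.0125 fathom.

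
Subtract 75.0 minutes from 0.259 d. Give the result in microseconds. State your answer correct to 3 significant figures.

1.79e+10 μs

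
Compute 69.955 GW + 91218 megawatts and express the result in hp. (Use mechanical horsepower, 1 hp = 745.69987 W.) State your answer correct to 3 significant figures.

2.16 × 10^8 hp

69.955 GW = 9.38112 × 10^7 hp and 91218 MW = 1.22325 × 10^8 hp.
9.38112 × 10^7 + 1.22325 × 10^8 ≈ 2.16 × 10^8 hp.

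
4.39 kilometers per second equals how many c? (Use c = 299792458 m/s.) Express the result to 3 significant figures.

1.46e-5 c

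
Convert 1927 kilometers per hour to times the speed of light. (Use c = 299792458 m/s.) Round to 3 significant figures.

1.79 × 10^-6 times the speed of light

1 kilometer per hour = 9.26567 × 10^-10 c.
So 1927 × 9.26567 × 10^-10 ≈ 1.79 × 10^-6 c.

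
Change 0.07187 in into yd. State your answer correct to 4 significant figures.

0.001996 yards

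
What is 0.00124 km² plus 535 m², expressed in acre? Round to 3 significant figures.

0.00124 km² = 0.306411 acre and 535 m² = 0.132201 acre.
0.306411 + 0.132201 ≈ 0.439 acre.

0.439 acre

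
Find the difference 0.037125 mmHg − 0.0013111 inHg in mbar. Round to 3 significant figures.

0.00510 millibar

0.037125 mmHg = 0.0494959 mbar and 0.0013111 inHg = 0.0443989 mbar.
0.0494959 − 0.0443989 ≈ 0.00510 mbar.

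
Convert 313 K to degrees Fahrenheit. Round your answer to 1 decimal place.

K = (°F + 459.67) × 5/9.
Applying the formula gives 103.7 °F.

103.7 °F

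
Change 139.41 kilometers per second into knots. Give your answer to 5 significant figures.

270990 knots

1 km/s = 1943.84 knots.
Thus 139.41 × 1943.84 ≈ 270990 kn.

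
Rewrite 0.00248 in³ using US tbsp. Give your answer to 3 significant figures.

0.00275 US tablespoons

1 in³ = 1.10823 US tbsp.
So 0.00248 × 1.10823 ≈ 0.00275 US tbsp.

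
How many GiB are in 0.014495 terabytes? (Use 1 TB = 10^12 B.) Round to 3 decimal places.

13.500 GiB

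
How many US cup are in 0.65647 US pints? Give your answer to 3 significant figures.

1.31 US cups

1 US pint = 2.00000 US cups.
0.65647 × 2.00000 ≈ 1.31 US cup.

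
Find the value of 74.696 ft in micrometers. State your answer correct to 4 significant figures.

2.277 × 10^7 micrometers

1 ft = 304800 micrometers.
Then 74.696 × 304800 ≈ 2.277 × 10^7 μm.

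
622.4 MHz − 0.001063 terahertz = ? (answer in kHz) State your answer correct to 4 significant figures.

-440600 kHz

622.4 MHz = 622400 kHz and 0.001063 THz = 1.06300e+6 kHz.
622400 − 1.06300e+6 ≈ -440600 kHz.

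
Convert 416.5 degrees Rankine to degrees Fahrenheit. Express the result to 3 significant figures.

-43.2 °F

°R = °F + 459.67.
Applying the formula gives -43.2 °F.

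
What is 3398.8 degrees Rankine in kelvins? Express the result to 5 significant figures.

°R = K × 9/5.
Applying the formula gives 1888.2 K.

1888.2 kelvins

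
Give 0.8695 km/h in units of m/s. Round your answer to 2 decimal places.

0.24 meters per second

1 km/h = 0.277778 m/s.
Then 0.8695 × 0.277778 ≈ 0.24 m/s.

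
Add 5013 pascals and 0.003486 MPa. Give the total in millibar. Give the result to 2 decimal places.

5013 Pa = 50.1300 mbar and 0.003486 MPa = 34.8600 mbar.
50.1300 + 34.8600 ≈ 84.99 mbar.

84.99 millibar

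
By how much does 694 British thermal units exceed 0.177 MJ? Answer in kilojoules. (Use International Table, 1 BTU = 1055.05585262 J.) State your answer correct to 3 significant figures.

694 BTU = 732.209 kJ and 0.177 MJ = 177.000 kJ.
732.209 − 177.000 ≈ 555 kJ.

555 kJ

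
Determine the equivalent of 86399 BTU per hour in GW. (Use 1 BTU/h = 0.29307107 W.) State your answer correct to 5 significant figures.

1 BTU per hour = 2.93071 × 10^-10 gigawatts.
86399 × 2.93071 × 10^-10 ≈ 2.5321 × 10^-5 GW.

2.5321 × 10^-5 gigawatts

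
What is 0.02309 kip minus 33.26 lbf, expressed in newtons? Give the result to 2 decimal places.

0.02309 kip = 102.709 N and 33.26 lbf = 147.948 N.
102.709 − 147.948 ≈ -45.24 N.

-45.24 N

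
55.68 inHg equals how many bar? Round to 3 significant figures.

1.89 bar

1 inHg = 0.0338639 bar.
Then 55.68 × 0.0338639 ≈ 1.89 bar.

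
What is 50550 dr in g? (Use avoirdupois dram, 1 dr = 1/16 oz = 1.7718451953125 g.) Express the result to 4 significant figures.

1 dr = 1.77185 grams.
So 50550 × 1.77185 ≈ 89570 g.

89570 grams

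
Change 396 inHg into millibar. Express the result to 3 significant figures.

1 inch of mercury = 33.8639 mbar.
So 396 × 33.8639 ≈ 13400 mbar.

13400 millibar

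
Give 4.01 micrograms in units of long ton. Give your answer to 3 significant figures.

1 microgram = 9.84207 × 10^-13 long tons.
Then 4.01 × 9.84207 × 10^-13 ≈ 3.95 × 10^-12 long ton.

3.95 × 10^-12 long ton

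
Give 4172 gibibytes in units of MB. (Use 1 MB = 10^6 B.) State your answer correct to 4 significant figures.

4.480e+6 megabytes

1 GiB = 1073.74 MB.
Then 4172 × 1073.74 ≈ 4.480e+6 MB.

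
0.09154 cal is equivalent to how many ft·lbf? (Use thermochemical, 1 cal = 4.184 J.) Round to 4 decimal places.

1 cal = 3.08596 ft·lbf.
Thus 0.09154 × 3.08596 ≈ 0.2825 ft·lbf.

0.2825 foot-pounds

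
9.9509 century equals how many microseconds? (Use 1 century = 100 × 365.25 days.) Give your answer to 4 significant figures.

1 century = 3.15576 × 10^15 μs.
Thus 9.9509 × 3.15576 × 10^15 ≈ 3.140 × 10^16 μs.

3.140 × 10^16 microseconds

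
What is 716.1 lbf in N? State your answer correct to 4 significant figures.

3185 N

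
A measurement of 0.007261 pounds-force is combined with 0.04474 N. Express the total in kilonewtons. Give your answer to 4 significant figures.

7.704 × 10^-5 kN

0.007261 lbf = 3.22985 × 10^-5 kN and 0.04474 N = 4.47400 × 10^-5 kN.
3.22985 × 10^-5 + 4.47400 × 10^-5 ≈ 7.704 × 10^-5 kN.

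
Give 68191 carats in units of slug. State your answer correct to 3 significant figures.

1 carat = 1.37044 × 10^-5 slugs.
Then 68191 × 1.37044 × 10^-5 ≈ 0.935 slug.

0.935 slug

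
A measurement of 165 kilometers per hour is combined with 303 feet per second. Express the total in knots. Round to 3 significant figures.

269 knots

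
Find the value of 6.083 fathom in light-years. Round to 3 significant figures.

1 fathom = 1.93304 × 10^-16 ly.
So 6.083 × 1.93304 × 10^-16 ≈ 1.18 × 10^-15 ly.

1.18 × 10^-15 ly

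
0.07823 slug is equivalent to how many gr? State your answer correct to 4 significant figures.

1 slug = 225218 grains.
Thus 0.07823 × 225218 ≈ 17620 gr.

17620 gr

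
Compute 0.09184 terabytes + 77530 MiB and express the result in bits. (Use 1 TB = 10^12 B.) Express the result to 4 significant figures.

0.09184 TB = 7.34720 × 10^11 bit and 77530 MiB = 6.50369 × 10^11 bit.
7.34720 × 10^11 + 6.50369 × 10^11 ≈ 1.385 × 10^12 bit.

1.385 × 10^12 bits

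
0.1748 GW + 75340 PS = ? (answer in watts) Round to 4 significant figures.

2.302e+8 W

0.1748 GW = 1.74800e+8 W and 75340 PS = 5.54125e+7 W.
1.74800e+8 + 5.54125e+7 ≈ 2.302e+8 W.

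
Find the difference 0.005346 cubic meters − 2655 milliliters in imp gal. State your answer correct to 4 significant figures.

0.005346 m³ = 1.17596 imp gal and 2655 mL = 0.584018 imp gal.
1.17596 − 0.584018 ≈ 0.5919 imp gal.

0.5919 imp gal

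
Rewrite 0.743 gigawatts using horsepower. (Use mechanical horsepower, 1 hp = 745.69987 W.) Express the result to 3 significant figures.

1 gigawatt = 1.34102 × 10^6 horsepower.
Then 0.743 × 1.34102 × 10^6 ≈ 996000 hp.

996000 hp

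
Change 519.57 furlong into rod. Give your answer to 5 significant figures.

20783 rods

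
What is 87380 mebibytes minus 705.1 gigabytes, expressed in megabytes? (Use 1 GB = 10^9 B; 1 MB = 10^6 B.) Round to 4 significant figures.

87380 MiB = 91624.6 MB and 705.1 GB = 705100 MB.
91624.6 − 705100 ≈ -613500 MB.

-613500 MB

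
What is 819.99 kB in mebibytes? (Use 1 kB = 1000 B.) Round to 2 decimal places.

0.78 mebibytes

1 kilobyte = 0.000953674 mebibytes.
So 819.99 × 0.000953674 ≈ 0.78 MiB.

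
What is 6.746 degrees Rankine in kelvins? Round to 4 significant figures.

3.748 kelvins

°R = K × 9/5.
Applying the formula gives 3.748 K.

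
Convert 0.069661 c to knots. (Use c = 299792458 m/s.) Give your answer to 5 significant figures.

1 speed of light = 5.82750 × 10^8 knots.
0.069661 × 5.82750 × 10^8 ≈ 4.0595 × 10^7 kn.

4.0595 × 10^7 kn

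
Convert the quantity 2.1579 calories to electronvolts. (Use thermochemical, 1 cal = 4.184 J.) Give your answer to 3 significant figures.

5.64 × 10^19 eV

1 cal = 2.61145 × 10^19 eV.
2.1579 × 2.61145 × 10^19 ≈ 5.64 × 10^19 eV.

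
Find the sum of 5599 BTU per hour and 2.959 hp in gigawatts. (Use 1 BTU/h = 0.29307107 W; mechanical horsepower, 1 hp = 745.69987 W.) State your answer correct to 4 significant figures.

3.847e-6 GW

5599 BTU/h = 1.64090e-6 GW and 2.959 hp = 2.20653e-6 GW.
1.64090e-6 + 2.20653e-6 ≈ 3.847e-6 GW.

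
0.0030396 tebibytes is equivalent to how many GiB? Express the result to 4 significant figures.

3.113 gibibytes

1 TiB = 1024.00 GiB.
0.0030396 × 1024.00 ≈ 3.113 GiB.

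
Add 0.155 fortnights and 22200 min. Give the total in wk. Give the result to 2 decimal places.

0.155 fortnight = 0.310000 wk and 22200 min = 2.20238 wk.
0.310000 + 2.20238 ≈ 2.51 wk.

2.51 wk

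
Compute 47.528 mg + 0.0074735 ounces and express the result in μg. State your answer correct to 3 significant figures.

47.528 mg = 47528.0 μg and 0.0074735 oz = 211870 μg.
47528.0 + 211870 ≈ 259000 μg.

259000 μg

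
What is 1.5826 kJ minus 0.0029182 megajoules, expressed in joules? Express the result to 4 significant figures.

1.5826 kJ = 1582.60 J and 0.0029182 MJ = 2918.20 J.
1582.60 − 2918.20 ≈ -1336 J.

-1336 joules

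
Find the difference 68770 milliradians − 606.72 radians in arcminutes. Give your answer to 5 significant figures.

-1.8493 × 10^6 arcmin

68770 mrad = 236414 arcmin and 606.72 rad = 2.08575 × 10^6 arcmin.
236414 − 2.08575 × 10^6 ≈ -1.8493 × 10^6 arcmin.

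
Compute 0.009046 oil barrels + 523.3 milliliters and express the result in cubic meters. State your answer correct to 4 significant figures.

0.009046 bbl = 0.001438199 m³ and 523.3 mL = 0.0005233000 m³.
0.001438199 + 0.0005233000 ≈ 0.001961 m³.

0.001961 m³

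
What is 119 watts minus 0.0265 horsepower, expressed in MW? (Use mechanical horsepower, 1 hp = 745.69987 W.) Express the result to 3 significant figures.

119 W = 0.000119000 MW and 0.0265 hp = 1.97610 × 10^-5 MW.
0.000119000 − 1.97610 × 10^-5 ≈ 9.92 × 10^-5 MW.

9.92 × 10^-5 megawatts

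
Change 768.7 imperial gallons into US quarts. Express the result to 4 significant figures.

3693 US qt

1 imp gal = 4.80380 US qt.
Thus 768.7 × 4.80380 ≈ 3693 US qt.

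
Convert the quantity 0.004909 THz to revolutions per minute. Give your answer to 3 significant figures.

1 THz = 6.00000 × 10^13 revolutions per minute.
Then 0.004909 × 6.00000 × 10^13 ≈ 2.95 × 10^11 rpm.

2.95 × 10^11 rpm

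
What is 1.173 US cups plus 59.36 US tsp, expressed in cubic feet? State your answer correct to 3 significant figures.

0.0201 ft³

1.173 US cup = 0.00980046 ft³ and 59.36 US tsp = 0.0103324 ft³.
0.00980046 + 0.0103324 ≈ 0.0201 ft³.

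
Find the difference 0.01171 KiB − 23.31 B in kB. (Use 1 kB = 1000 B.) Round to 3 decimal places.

-0.011 kilobytes

0.01171 KiB = 0.0119910 kB and 23.31 B = 0.0233100 kB.
0.0119910 − 0.0233100 ≈ -0.011 kB.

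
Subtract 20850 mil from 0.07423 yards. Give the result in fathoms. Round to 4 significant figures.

-0.2525 fathom

0.07423 yd = 0.0371150 fathom and 20850 mil = 0.289583 fathom.
0.0371150 − 0.289583 ≈ -0.2525 fathom.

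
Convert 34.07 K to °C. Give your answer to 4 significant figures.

-239.1 degrees Celsius

K = °C + 273.15.
Applying the formula gives -239.1 °C.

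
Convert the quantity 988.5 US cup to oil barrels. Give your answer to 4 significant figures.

1.471 bbl

1 US cup = 0.00148810 bbl.
Then 988.5 × 0.00148810 ≈ 1.471 bbl.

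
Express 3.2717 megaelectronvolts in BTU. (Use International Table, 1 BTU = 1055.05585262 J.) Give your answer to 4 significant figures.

4.968e-16 BTU

1 megaelectronvolt = 1.51857e-16 BTU.
3.2717 × 1.51857e-16 ≈ 4.968e-16 BTU.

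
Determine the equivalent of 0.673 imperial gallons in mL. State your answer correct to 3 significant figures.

1 imp gal = 4546.09 milliliters.
Then 0.673 × 4546.09 ≈ 3060 mL.

3060 milliliters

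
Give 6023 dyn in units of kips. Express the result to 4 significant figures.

1 dyn = 2.24809 × 10^-9 kip.
Then 6023 × 2.24809 × 10^-9 ≈ 1.354 × 10^-5 kip.

1.354 × 10^-5 kip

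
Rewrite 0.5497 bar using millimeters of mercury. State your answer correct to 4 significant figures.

412.3 millimeters of mercury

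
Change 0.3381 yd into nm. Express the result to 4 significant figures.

1 yard = 9.14400 × 10^8 nanometers.
0.3381 × 9.14400 × 10^8 ≈ 3.092 × 10^8 nm.

3.092 × 10^8 nm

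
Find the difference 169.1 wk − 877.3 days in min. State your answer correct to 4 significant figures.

169.1 wk = 1.70453 × 10^6 min and 877.3 d = 1.26331 × 10^6 min.
1.70453 × 10^6 − 1.26331 × 10^6 ≈ 441200 min.

441200 minutes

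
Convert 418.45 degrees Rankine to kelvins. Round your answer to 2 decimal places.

232.47 kelvins

°R = K × 9/5.
Applying the formula gives 232.47 K.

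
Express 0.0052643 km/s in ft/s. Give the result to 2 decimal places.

1 km/s = 3280.84 ft/s.
Then 0.0052643 × 3280.84 ≈ 17.27 ft/s.

17.27 feet per second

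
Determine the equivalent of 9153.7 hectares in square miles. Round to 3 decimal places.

35.343 mi²

1 ha = 0.00386102 mi².
Then 9153.7 × 0.00386102 ≈ 35.343 mi².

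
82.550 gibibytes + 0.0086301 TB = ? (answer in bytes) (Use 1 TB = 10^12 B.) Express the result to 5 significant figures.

82.550 GiB = 8.863739 × 10^10 B and 0.0086301 TB = 8.630100 × 10^9 B.
8.863739 × 10^10 + 8.630100 × 10^9 ≈ 9.7267 × 10^10 B.

9.7267 × 10^10 B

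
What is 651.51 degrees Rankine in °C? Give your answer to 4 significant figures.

°R = (°C + 273.15) × 9/5.
Applying the formula gives 88.80 °C.

88.80 °C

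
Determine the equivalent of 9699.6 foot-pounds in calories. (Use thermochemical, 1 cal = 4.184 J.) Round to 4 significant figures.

3143 calories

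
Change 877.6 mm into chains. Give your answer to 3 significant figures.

1 millimeter = 4.97097e-5 chains.
Thus 877.6 × 4.97097e-5 ≈ 0.0436 chain.

0.0436 chains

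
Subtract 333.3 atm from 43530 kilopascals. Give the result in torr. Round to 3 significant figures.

43530 kPa = 326502 torr and 333.3 atm = 253308 torr.
326502 − 253308 ≈ 73200 torr.

73200 torr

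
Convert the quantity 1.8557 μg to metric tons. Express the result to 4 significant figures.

1 microgram = 1.00000 × 10^-12 t.
So 1.8557 × 1.00000 × 10^-12 ≈ 1.856 × 10^-12 t.

1.856 × 10^-12 t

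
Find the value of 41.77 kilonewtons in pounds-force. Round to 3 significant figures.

9390 lbf

1 kN = 224.809 lbf.
Thus 41.77 × 224.809 ≈ 9390 lbf.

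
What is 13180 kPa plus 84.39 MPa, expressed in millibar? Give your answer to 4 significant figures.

975700 millibar

13180 kPa = 131800 mbar and 84.39 MPa = 843900 mbar.
131800 + 843900 ≈ 975700 mbar.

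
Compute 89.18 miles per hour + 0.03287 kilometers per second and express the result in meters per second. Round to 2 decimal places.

89.18 mph = 39.8670 m/s and 0.03287 km/s = 32.8700 m/s.
39.8670 + 32.8700 ≈ 72.74 m/s.

72.74 m/s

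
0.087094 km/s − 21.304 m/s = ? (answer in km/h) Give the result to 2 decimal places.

236.84 km/h

0.087094 km/s = 313.538 km/h and 21.304 m/s = 76.6944 km/h.
313.538 − 76.6944 ≈ 236.84 km/h.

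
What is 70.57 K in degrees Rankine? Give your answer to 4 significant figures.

127.0 °R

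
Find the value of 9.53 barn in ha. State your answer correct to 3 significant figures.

1 barn = 1.00000e-32 ha.
Then 9.53 × 1.00000e-32 ≈ 9.53e-32 ha.

9.53e-32 ha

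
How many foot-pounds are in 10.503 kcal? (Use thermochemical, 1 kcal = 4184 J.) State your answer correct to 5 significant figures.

1 kcal = 3085.96 foot-pounds.
So 10.503 × 3085.96 ≈ 32412 ft·lbf.

32412 foot-pounds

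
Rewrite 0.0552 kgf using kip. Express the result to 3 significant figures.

0.000122 kip

1 kgf = 0.00220462 kips.
0.0552 × 0.00220462 ≈ 0.000122 kip.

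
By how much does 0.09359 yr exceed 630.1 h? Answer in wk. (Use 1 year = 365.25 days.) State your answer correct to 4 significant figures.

0.09359 yr = 4.88339 wk and 630.1 h = 3.75060 wk.
4.88339 − 3.75060 ≈ 1.133 wk.

1.133 weeks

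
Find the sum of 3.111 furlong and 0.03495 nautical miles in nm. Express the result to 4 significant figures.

6.906e+11 nm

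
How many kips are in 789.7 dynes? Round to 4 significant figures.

1.775e-6 kip

1 dyn = 2.24809e-9 kips.
Thus 789.7 × 2.24809e-9 ≈ 1.775e-6 kip.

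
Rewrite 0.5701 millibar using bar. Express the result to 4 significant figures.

1 mbar = 0.00100000 bar.
Then 0.5701 × 0.00100000 ≈ 0.0005701 bar.

0.0005701 bar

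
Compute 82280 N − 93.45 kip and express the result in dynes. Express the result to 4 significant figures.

-3.334 × 10^10 dyn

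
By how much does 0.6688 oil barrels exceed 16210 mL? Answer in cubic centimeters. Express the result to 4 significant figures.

90120 cm³

0.6688 bbl = 106331 cm³ and 16210 mL = 16210.0 cm³.
106331 − 16210.0 ≈ 90120 cm³.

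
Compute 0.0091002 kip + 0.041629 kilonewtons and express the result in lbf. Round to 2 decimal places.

0.0091002 kip = 9.10020 lbf and 0.041629 kN = 9.35857 lbf.
9.10020 + 9.35857 ≈ 18.46 lbf.

18.46 pounds-force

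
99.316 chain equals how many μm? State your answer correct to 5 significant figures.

1.9979e+9 μm

1 chain = 2.01168e+7 μm.
99.316 × 2.01168e+7 ≈ 1.9979e+9 μm.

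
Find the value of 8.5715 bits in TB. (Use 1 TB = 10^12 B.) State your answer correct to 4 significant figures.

1.071e-12 terabytes

1 bit = 1.25000e-13 terabytes.
Thus 8.5715 × 1.25000e-13 ≈ 1.071e-12 TB.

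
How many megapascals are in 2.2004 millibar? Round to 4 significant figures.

1 mbar = 0.000100000 MPa.
Thus 2.2004 × 0.000100000 ≈ 0.0002200 MPa.

0.0002200 megapascals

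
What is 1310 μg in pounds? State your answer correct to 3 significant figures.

2.89 × 10^-6 lb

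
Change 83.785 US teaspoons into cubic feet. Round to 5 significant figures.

0.014584 cubic feet

1 US tsp = 0.000174063 ft³.
Then 83.785 × 0.000174063 ≈ 0.014584 ft³.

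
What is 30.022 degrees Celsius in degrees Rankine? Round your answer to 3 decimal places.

545.710 °R

°R = (°C + 273.15) × 9/5.
Applying the formula gives 545.710 °R.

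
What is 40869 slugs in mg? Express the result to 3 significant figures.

5.96 × 10^11 mg

1 slug = 1.45939 × 10^7 mg.
So 40869 × 1.45939 × 10^7 ≈ 5.96 × 10^11 mg.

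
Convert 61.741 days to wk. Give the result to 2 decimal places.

8.82 wk

1 day = 0.142857 weeks.
Then 61.741 × 0.142857 ≈ 8.82 wk.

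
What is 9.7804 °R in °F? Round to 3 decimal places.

°R = °F + 459.67.
Applying the formula gives -449.890 °F.

-449.890 °F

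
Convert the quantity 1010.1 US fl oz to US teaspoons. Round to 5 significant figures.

6060.6 US teaspoons

1 US fluid ounce = 6.00000 US tsp.
Then 1010.1 × 6.00000 ≈ 6060.6 US tsp.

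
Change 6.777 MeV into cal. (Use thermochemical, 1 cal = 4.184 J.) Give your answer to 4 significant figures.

1 megaelectronvolt = 3.82929 × 10^-14 calories.
So 6.777 × 3.82929 × 10^-14 ≈ 2.595 × 10^-13 cal.

2.595 × 10^-13 calories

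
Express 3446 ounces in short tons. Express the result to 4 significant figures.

0.1077 short ton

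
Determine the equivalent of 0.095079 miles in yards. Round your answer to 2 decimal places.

167.34 yd

1 mi = 1760.00 yd.
Thus 0.095079 × 1760.00 ≈ 167.34 yd.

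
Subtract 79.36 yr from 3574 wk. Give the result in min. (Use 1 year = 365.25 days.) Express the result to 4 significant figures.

3574 wk = 3.60259e+7 min and 79.36 yr = 4.17402e+7 min.
3.60259e+7 − 4.17402e+7 ≈ -5.714e+6 min.

-5.714e+6 min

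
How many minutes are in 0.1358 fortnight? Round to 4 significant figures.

1 fortnight = 20160.0 minutes.
So 0.1358 × 20160.0 ≈ 2738 min.

2738 min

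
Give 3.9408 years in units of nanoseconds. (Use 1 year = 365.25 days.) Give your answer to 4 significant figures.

1 yr = 3.15576e+16 ns.
Then 3.9408 × 3.15576e+16 ≈ 1.244e+17 ns.

1.244e+17 nanoseconds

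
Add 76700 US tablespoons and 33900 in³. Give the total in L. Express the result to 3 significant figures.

1690 L

76700 US tbsp = 1134.14 L and 33900 in³ = 555.521 L.
1134.14 + 555.521 ≈ 1690 L.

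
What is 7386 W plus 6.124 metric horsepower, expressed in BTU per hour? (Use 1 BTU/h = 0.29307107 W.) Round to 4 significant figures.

7386 W = 25202.1 BTU/h and 6.124 PS = 15368.9 BTU/h.
25202.1 + 15368.9 ≈ 40570 BTU/h.

40570 BTU per hour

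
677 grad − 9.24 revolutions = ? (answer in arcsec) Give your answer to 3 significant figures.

677 grad = 2.19348e+6 arcsec and 9.24 rev = 1.19750e+7 arcsec.
2.19348e+6 − 1.19750e+7 ≈ -9.78e+6 arcsec.

-9.78e+6 arcseconds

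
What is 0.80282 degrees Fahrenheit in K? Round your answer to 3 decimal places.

K = (°F + 459.67) × 5/9.
Applying the formula gives 255.818 K.

255.818 K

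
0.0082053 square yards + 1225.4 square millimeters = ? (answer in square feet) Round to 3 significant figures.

0.0082053 yd² = 0.0738477 ft² and 1225.4 mm² = 0.0131901 ft².
0.0738477 + 0.0131901 ≈ 0.0870 ft².

0.0870 square feet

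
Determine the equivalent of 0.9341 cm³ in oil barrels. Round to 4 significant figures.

5.875 × 10^-6 bbl

1 cm³ = 6.28981 × 10^-6 oil barrels.
0.9341 × 6.28981 × 10^-6 ≈ 5.875 × 10^-6 bbl.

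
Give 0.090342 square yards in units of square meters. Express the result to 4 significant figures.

0.07554 m²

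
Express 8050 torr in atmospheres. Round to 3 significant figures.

10.6 atm

1 torr = 0.00131579 atm.
So 8050 × 0.00131579 ≈ 10.6 atm.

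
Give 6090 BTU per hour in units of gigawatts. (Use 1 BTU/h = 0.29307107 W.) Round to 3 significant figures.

1.78e-6 gigawatts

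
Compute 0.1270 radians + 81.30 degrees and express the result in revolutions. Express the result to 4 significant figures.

0.2460 rev

0.1270 rad = 0.0202127 rev and 81.30 ° = 0.225833 rev.
0.0202127 + 0.225833 ≈ 0.2460 rev.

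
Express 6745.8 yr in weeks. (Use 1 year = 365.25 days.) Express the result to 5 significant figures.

1 year = 52.1786 weeks.
Thus 6745.8 × 52.1786 ≈ 351990 wk.

351990 wk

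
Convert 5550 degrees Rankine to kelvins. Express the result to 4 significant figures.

°R = K × 9/5.
Applying the formula gives 3083 K.

3083 kelvins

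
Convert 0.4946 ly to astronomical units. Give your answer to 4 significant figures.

31280 au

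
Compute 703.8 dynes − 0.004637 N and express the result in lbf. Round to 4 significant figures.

0.0005398 lbf

703.8 dyn = 0.00158221 lbf and 0.004637 N = 0.00104244 lbf.
0.00158221 − 0.00104244 ≈ 0.0005398 lbf.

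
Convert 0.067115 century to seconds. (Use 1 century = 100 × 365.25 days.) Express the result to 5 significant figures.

2.1180 × 10^8 s

1 century = 3.15576 × 10^9 s.
0.067115 × 3.15576 × 10^9 ≈ 2.1180 × 10^8 s.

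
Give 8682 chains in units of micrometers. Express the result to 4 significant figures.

1.747e+11 micrometers

1 chain = 2.01168e+7 micrometers.
Then 8682 × 2.01168e+7 ≈ 1.747e+11 μm.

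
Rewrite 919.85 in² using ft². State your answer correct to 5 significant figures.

6.3878 ft²

1 in² = 0.00694444 ft².
So 919.85 × 0.00694444 ≈ 6.3878 ft².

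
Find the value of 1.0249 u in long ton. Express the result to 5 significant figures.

1.6750 × 10^-30 long ton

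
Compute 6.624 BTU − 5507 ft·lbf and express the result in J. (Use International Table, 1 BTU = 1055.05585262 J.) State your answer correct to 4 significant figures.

6.624 BTU = 6988.69 J and 5507 ft·lbf = 7466.49 J.
6988.69 − 7466.49 ≈ -477.8 J.

-477.8 joules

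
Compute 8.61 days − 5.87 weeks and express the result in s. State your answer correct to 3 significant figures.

8.61 d = 743904 s and 5.87 wk = 3.55018e+6 s.
743904 − 3.55018e+6 ≈ -2.81e+6 s.

-2.81e+6 seconds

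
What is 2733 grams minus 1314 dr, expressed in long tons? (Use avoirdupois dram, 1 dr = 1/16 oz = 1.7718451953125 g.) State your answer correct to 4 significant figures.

2733 g = 0.00268984 long ton and 1314 dr = 0.00229143 long ton.
0.00268984 − 0.00229143 ≈ 0.0003984 long ton.

0.0003984 long ton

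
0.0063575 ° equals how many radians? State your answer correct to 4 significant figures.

1 ° = 0.0174533 rad.
0.0063575 × 0.0174533 ≈ 0.0001110 rad.

0.0001110 rad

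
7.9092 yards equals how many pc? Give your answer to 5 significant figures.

2.3438e-16 parsecs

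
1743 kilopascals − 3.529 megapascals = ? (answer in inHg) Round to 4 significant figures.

-527.4 inHg

1743 kPa = 514.708 inHg and 3.529 MPa = 1042.11 inHg.
514.708 − 1042.11 ≈ -527.4 inHg.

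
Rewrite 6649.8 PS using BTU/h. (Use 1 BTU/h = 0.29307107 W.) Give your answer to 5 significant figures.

1 metric horsepower = 2509.63 BTU/h.
Then 6649.8 × 2509.63 ≈ 1.6689 × 10^7 BTU/h.

1.6689 × 10^7 BTU/h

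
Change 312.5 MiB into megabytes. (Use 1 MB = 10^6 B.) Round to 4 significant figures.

1 mebibyte = 1.04858 megabytes.
312.5 × 1.04858 ≈ 327.7 MB.

327.7 MB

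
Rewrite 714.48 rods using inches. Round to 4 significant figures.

1 rod = 198.000 inches.
So 714.48 × 198.000 ≈ 141500 in.

141500 in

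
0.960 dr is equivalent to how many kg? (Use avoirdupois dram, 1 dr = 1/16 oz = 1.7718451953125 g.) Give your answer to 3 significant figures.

0.00170 kg

1 dram = 0.00177185 kilograms.
Then 0.960 × 0.00177185 ≈ 0.00170 kg.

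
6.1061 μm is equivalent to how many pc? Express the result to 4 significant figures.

1 micrometer = 3.24078 × 10^-23 pc.
Then 6.1061 × 3.24078 × 10^-23 ≈ 1.979 × 10^-22 pc.

1.979 × 10^-22 pc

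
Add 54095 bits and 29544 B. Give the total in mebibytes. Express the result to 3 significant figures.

54095 bit = 0.00644863 MiB and 29544 B = 0.0281754 MiB.
0.00644863 + 0.0281754 ≈ 0.0346 MiB.

0.0346 MiB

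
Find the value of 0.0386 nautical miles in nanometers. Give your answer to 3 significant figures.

7.15e+10 nanometers

1 nmi = 1.85200e+12 nanometers.
So 0.0386 × 1.85200e+12 ≈ 7.15e+10 nm.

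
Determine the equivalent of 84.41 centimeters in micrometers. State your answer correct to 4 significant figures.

1 cm = 10000.0 micrometers.
84.41 × 10000.0 ≈ 844100 μm.

844100 μm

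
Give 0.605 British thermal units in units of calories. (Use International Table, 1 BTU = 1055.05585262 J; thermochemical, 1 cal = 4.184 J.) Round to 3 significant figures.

1 BTU = 252.164 calories.
0.605 × 252.164 ≈ 153 cal.

153 calories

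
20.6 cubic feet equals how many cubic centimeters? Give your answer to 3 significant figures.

1 cubic foot = 28316.8 cm³.
20.6 × 28316.8 ≈ 583000 cm³.

583000 cm³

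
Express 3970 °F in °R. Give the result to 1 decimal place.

°R = °F + 459.67.
Applying the formula gives 4429.7 °R.

4429.7 °R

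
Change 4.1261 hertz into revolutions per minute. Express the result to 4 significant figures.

247.6 revolutions per minute

1 Hz = 60.0000 rpm.
So 4.1261 × 60.0000 ≈ 247.6 rpm.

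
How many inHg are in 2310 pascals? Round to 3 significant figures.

0.682 inHg

1 pascal = 0.000295300 inHg.
2310 × 0.000295300 ≈ 0.682 inHg.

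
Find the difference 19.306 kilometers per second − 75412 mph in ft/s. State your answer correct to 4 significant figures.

19.306 km/s = 63339.9 ft/s and 75412 mph = 110604 ft/s.
63339.9 − 110604 ≈ -47260 ft/s.

-47260 ft/s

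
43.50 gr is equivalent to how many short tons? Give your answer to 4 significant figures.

1 grain = 7.14286 × 10^-8 short tons.
So 43.50 × 7.14286 × 10^-8 ≈ 3.107 × 10^-6 short ton.

3.107 × 10^-6 short tons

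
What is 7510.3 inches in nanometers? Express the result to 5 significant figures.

1.9076 × 10^11 nm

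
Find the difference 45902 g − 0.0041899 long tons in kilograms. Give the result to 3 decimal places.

45902 g = 45.9020 kg and 0.0041899 long ton = 4.25713 kg.
45.9020 − 4.25713 ≈ 41.645 kg.

41.645 kg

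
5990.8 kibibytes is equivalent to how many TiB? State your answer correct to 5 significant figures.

1 kibibyte = 9.31323 × 10^-10 tebibytes.
Then 5990.8 × 9.31323 × 10^-10 ≈ 5.5794 × 10^-6 TiB.

5.5794 × 10^-6 TiB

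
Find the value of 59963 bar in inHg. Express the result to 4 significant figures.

1.771 × 10^6 inches of mercury

1 bar = 29.5300 inHg.
So 59963 × 29.5300 ≈ 1.771 × 10^6 inHg.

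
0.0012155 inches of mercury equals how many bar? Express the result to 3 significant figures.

4.12e-5 bar

1 inHg = 0.0338639 bar.
So 0.0012155 × 0.0338639 ≈ 4.12e-5 bar.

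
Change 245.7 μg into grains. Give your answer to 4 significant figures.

0.003792 gr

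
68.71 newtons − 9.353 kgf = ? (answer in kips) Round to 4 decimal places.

68.71 N = 0.0154466 kip and 9.353 kgf = 0.0206198 kip.
0.0154466 − 0.0206198 ≈ -0.0052 kip.

-0.0052 kip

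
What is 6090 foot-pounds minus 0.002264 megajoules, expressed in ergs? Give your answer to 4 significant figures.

6090 ft·lbf = 8.25693e+10 erg and 0.002264 MJ = 2.26400e+10 erg.
8.25693e+10 − 2.26400e+10 ≈ 5.993e+10 erg.

5.993e+10 ergs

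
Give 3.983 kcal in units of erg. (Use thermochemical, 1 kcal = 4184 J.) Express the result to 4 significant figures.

1 kilocalorie = 4.18400e+10 ergs.
Thus 3.983 × 4.18400e+10 ≈ 1.666e+11 erg.

1.666e+11 erg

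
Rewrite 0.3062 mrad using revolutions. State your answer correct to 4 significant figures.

1 mrad = 0.000159155 rev.
0.3062 × 0.000159155 ≈ 4.873e-5 rev.

4.873e-5 revolutions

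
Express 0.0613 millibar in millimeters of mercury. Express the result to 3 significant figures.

1 mbar = 0.750062 mmHg.
So 0.0613 × 0.750062 ≈ 0.0460 mmHg.

0.0460 millimeters of mercury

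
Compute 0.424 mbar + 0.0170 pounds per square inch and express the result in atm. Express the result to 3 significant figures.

0.424 mbar = 0.000418455 atm and 0.0170 psi = 0.00115678 atm.
0.000418455 + 0.00115678 ≈ 0.00158 atm.

0.00158 atm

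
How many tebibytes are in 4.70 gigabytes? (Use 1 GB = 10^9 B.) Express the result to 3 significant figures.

1 gigabyte = 0.000909495 TiB.
Then 4.70 × 0.000909495 ≈ 0.00427 TiB.

0.00427 TiB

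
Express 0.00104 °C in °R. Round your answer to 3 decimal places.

°R = (°C + 273.15) × 9/5.
Applying the formula gives 491.672 °R.

491.672 °R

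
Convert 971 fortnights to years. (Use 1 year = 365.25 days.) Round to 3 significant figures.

37.2 yr

1 fortnight = 0.0383299 yr.
Thus 971 × 0.0383299 ≈ 37.2 yr.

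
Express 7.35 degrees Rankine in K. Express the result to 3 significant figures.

4.08 K

°R = K × 9/5.
Applying the formula gives 4.08 K.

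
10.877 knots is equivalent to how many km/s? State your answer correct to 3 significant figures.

1 knot = 0.000514444 km/s.
So 10.877 × 0.000514444 ≈ 0.00560 km/s.

0.00560 kilometers per second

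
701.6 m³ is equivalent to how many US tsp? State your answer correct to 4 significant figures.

1 m³ = 202884 US tsp.
701.6 × 202884 ≈ 1.423e+8 US tsp.

1.423e+8 US tsp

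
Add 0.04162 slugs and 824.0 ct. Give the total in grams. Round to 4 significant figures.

0.04162 slug = 607.398 g and 824.0 ct = 164.800 g.
607.398 + 164.800 ≈ 772.2 g.

772.2 grams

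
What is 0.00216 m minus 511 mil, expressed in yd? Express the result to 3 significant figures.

0.00216 m = 0.00236220 yd and 511 mil = 0.0141944 yd.
0.00236220 − 0.0141944 ≈ -0.0118 yd.

-0.0118 yd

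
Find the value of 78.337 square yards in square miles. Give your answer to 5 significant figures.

2.5290e-5 mi²

1 square yard = 3.22831e-7 square miles.
Thus 78.337 × 3.22831e-7 ≈ 2.5290e-5 mi².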